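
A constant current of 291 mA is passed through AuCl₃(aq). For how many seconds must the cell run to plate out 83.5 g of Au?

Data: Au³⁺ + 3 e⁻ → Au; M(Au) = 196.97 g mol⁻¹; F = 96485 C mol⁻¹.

4.22 × 10⁵ s

n(Au) = m/M = 83.5 / 196.97 = 0.4239 mol.
Each Au atom requires 3 electrons, so n(e⁻) = 3 × 0.4239 = 1.272 mol.
Q = n(e⁻)·F = 1.272 × 96485 = 122700 C.
t = Q/I = 122700 / 0.2910 A = 421700 s.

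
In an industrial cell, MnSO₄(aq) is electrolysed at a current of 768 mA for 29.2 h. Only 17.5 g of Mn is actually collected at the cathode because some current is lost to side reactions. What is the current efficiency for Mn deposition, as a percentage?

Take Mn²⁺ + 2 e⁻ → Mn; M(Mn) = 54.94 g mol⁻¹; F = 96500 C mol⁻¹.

Q = I·t = 0.7680 × 105120 = 80730 C; n(e⁻) = 80730/96500 = 0.8366 mol.
Theoretical n(Mn) = n(e⁻)/2 = 0.4183 mol, i.e. m_theo = 0.4183 × 54.94 = 22.98 g.
Efficiency = m_actual / m_theo = 17.5 / 22.98 = 76.1 %.

76.1 %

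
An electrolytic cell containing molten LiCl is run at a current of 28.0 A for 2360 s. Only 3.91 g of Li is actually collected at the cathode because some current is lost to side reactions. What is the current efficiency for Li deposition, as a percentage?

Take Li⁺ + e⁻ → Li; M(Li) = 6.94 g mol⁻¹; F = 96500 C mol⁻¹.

82.3 %

Q = I·t = 28.00 × 2360.0 = 66080 C; n(e⁻) = 66080/96500 = 0.6848 mol.
Theoretical n(Li) = n(e⁻)/1 = 0.6848 mol, i.e. m_theo = 0.6848 × 6.94 = 4.752 g.
Efficiency = m_actual / m_theo = 3.91 / 4.752 = 82.3 %.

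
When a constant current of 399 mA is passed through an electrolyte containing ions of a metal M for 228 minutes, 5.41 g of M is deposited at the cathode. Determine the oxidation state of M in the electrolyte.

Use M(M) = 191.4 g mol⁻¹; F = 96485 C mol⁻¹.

Q = I·t = 0.3990 A × 13680 s = 5458 C, so n(e⁻) = 5458/96485 = 0.05657 mol.
n(M) deposited = 5.41 / 191.4 = 0.02827 mol.
Electrons per atom = n(e⁻)/n(M) = 0.05657 / 0.02827 = 2.00 ≈ 2, so the ion is M²⁺.

+2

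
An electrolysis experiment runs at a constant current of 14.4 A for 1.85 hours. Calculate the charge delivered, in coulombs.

95900 C

Q = I·t = 14.40 A × 6660.0 s = 95900 C.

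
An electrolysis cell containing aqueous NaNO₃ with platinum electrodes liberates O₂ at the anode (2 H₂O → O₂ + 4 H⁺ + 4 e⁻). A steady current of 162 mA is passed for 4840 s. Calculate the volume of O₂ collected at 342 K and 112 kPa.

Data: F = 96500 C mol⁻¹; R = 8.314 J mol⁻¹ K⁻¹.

Q = I·t = 0.1620 A × 4840.0 s = 784.1 C.
n(e⁻) = Q/F = 784.1 / 96500 = 0.008125 mol.
4 electrons are transferred per O₂ molecule, so n(O₂) = 0.008125 / 4 = 0.002031 mol.
V = nRT/P = (0.002031 × 8.314 × 342) / (112 × 10³ Pa) = 5.16 × 10⁻⁵ m³ = 0.0516 L.

0.0516 L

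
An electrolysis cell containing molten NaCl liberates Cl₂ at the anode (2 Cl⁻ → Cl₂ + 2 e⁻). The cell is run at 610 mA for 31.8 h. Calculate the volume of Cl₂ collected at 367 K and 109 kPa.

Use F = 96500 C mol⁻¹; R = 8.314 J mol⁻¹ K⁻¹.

Q = I·t = 0.6100 A × 114480 s = 69830 C.
n(e⁻) = Q/F = 69830 / 96500 = 0.7237 mol.
2 electrons are transferred per Cl₂ molecule, so n(Cl₂) = 0.7237 / 2 = 0.3618 mol.
V = nRT/P = (0.3618 × 8.314 × 367) / (109 × 10³ Pa) = 0.0101 m³ = 10.1 L.

10.1 L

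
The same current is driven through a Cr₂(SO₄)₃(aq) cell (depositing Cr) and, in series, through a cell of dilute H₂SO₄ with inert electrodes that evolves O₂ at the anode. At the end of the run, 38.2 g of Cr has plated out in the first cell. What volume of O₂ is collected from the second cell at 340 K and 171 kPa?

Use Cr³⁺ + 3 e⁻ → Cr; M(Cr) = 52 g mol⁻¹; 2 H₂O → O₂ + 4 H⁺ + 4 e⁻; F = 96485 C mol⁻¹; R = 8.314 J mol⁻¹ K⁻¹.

n(Cr) = 38.2 / 52 = 0.7346 mol, so n(e⁻) = 3 × 0.7346 = 2.204 mol.
The cells are in series, so the same 2.204 mol of electrons passes through the second cell.
2 H₂O → O₂ + 4 H⁺ + 4 e⁻ — 4 mol e⁻ per mol O₂, so n(O₂) = 2.204/4 = 0.5510 mol.
V = nRT/P = (0.5510 × 8.314 × 340) / (171 × 10³) = 0.00911 m³ = 9.11 L.

9.11 L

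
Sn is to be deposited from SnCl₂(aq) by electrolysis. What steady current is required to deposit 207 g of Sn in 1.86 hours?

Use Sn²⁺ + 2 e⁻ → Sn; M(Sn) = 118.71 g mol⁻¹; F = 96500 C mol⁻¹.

n(Sn) = 207 / 118.71 = 1.744 mol.
n(e⁻) = 2 × 1.744 = 3.487 mol.
Q = n(e⁻)·F = 3.487 × 96500 = 336500 C.
I = Q/t = 336500 / 6696.0 s = 50.3 A.

50.3 A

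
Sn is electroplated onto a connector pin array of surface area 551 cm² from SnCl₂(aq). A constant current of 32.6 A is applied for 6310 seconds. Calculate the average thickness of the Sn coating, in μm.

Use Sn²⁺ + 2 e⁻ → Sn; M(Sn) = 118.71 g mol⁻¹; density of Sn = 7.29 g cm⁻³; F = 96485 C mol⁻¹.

Q = I·t = 32.60 × 6310.0 = 205700 C; n(e⁻) = 2.132 mol.
n(Sn) = n(e⁻)/2 = 1.066 mol, so m = 1.066 × 118.71 = 126.5 g.
Volume = m/ρ = 126.5 / 7.29 = 17.36 cm³.
Thickness = V/A = 17.36 / 551 = 0.0315 cm = 315 μm.

315 μm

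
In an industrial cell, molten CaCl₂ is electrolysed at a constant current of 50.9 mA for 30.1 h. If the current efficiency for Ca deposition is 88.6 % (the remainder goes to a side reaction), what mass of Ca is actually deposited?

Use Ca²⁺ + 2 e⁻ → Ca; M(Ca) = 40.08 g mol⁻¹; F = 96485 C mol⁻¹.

1.01 g

Q = I·t = 0.05090 × 108360 = 5516 C.
n(e⁻) = 5516/96485 = 0.05716 mol; theoretically n(Ca) = 0.05716/2 = 0.02858 mol, m_theo = 1.146 g.
At 88.6 % efficiency, m_actual = 0.886 × 1.146 = 1.01 g.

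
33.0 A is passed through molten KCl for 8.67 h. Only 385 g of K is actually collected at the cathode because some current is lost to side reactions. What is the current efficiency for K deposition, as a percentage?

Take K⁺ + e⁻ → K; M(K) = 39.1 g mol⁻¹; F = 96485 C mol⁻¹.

92.2 %

Q = I·t = 33.00 × 31212 = 1030000 C; n(e⁻) = 1030000/96485 = 10.68 mol.
Theoretical n(K) = n(e⁻)/1 = 10.68 mol, i.e. m_theo = 10.68 × 39.1 = 417.4 g.
Efficiency = m_actual / m_theo = 385 / 417.4 = 92.2 %.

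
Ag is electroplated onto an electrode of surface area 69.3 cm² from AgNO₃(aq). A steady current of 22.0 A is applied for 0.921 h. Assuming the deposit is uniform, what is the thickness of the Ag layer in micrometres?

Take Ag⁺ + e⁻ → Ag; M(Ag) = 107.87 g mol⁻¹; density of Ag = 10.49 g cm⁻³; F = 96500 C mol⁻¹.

1120 μm

Q = I·t = 22.00 × 3315.6 = 72940 C; n(e⁻) = 0.7559 mol.
n(Ag) = n(e⁻)/1 = 0.7559 mol, so m = 0.7559 × 107.87 = 81.54 g.
Volume = m/ρ = 81.54 / 10.49 = 7.773 cm³.
Thickness = V/A = 7.773 / 69.3 = 0.112 cm = 1120 μm.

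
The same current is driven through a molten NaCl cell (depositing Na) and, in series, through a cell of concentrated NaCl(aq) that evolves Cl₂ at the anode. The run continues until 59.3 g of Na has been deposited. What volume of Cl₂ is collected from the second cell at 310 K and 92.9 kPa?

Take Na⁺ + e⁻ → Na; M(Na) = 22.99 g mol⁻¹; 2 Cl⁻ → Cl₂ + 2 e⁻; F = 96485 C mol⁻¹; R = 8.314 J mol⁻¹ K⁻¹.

n(Na) = 59.3 / 22.99 = 2.579 mol, so n(e⁻) = 1 × 2.579 = 2.579 mol.
The cells are in series, so the same 2.579 mol of electrons passes through the second cell.
2 Cl⁻ → Cl₂ + 2 e⁻ — 2 mol e⁻ per mol Cl₂, so n(Cl₂) = 2.579/2 = 1.290 mol.
V = nRT/P = (1.290 × 8.314 × 310) / (92.9 × 10³) = 0.0358 m³ = 35.8 L.

35.8 L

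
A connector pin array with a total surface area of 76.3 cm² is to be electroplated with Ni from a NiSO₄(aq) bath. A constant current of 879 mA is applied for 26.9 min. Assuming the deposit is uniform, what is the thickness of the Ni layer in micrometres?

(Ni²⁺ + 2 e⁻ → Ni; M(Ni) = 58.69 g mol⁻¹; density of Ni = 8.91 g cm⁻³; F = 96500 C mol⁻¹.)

Q = I·t = 0.8790 × 1614.0 = 1419 C; n(e⁻) = 0.01470 mol.
n(Ni) = n(e⁻)/2 = 0.007351 mol, so m = 0.007351 × 58.69 = 0.4314 g.
Volume = m/ρ = 0.4314 / 8.91 = 0.04842 cm³.
Thickness = V/A = 0.04842 / 76.3 = 6.35 × 10⁻⁴ cm = 6.35 μm.

6.35 μm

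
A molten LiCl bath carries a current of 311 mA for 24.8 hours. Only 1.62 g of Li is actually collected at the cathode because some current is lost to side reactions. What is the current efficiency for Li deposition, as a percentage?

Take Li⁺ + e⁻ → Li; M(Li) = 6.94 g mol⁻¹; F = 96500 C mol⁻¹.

Q = I·t = 0.3110 × 89280 = 27770 C; n(e⁻) = 27770/96500 = 0.2877 mol.
Theoretical n(Li) = n(e⁻)/1 = 0.2877 mol, i.e. m_theo = 0.2877 × 6.94 = 1.997 g.
Efficiency = m_actual / m_theo = 1.62 / 1.997 = 81.1 %.

81.1 %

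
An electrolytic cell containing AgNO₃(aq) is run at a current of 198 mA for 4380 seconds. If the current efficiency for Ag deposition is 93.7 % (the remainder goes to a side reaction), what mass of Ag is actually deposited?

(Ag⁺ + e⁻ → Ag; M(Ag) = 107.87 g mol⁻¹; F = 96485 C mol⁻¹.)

0.908 g

Q = I·t = 0.1980 × 4380.0 = 867.2 C.
n(e⁻) = 867.2/96485 = 0.008988 mol; theoretically n(Ag) = 0.008988/1 = 0.008988 mol, m_theo = 0.9696 g.
At 93.7 % efficiency, m_actual = 0.937 × 0.9696 = 0.908 g.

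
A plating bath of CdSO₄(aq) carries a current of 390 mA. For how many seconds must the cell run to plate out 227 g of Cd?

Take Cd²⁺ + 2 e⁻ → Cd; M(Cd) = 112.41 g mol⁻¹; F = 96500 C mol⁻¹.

9.99 × 10⁵ s

n(Cd) = m/M = 227 / 112.41 = 2.019 mol.
Each Cd atom requires 2 electrons, so n(e⁻) = 2 × 2.019 = 4.039 mol.
Q = n(e⁻)·F = 4.039 × 96500 = 389700 C.
t = Q/I = 389700 / 0.3900 A = 999300 s.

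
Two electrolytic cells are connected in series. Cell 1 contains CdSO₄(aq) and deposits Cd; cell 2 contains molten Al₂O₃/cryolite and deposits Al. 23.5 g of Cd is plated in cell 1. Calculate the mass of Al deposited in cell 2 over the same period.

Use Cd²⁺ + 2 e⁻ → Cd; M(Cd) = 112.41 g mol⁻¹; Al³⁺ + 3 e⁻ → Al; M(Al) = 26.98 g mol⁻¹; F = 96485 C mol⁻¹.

n(Cd) = 23.5 / 112.41 = 0.2091 mol.
Since Cd²⁺ + 2 e⁻ → Cd, n(e⁻) passed = 2 × 0.2091 = 0.4181 mol.
Cells in series carry the same charge, so the same 0.4181 mol of electrons passes through cell 2.
Al³⁺ + 3 e⁻ → Al, so n(Al) = 0.4181 / 3 = 0.1394 mol.
m(Al) = 0.1394 × 26.98 = 3.76 g.

3.76 g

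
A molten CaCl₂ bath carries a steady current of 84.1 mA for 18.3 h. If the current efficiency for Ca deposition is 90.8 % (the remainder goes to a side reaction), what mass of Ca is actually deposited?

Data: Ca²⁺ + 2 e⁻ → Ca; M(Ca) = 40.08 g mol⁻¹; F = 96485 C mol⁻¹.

Q = I·t = 0.08410 × 65880 = 5541 C.
n(e⁻) = 5541/96485 = 0.05742 mol; theoretically n(Ca) = 0.05742/2 = 0.02871 mol, m_theo = 1.151 g.
At 90.8 % efficiency, m_actual = 0.908 × 1.151 = 1.04 g.

1.04 g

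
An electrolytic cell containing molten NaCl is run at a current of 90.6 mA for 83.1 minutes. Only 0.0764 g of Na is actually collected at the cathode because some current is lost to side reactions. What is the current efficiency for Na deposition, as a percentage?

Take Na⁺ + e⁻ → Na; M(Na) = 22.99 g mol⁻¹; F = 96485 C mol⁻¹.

Q = I·t = 0.09060 × 4986.0 = 451.7 C; n(e⁻) = 451.7/96485 = 0.004682 mol.
Theoretical n(Na) = n(e⁻)/1 = 0.004682 mol, i.e. m_theo = 0.004682 × 22.99 = 0.1076 g.
Efficiency = m_actual / m_theo = 0.0764 / 0.1076 = 71.0 %.

71.0 %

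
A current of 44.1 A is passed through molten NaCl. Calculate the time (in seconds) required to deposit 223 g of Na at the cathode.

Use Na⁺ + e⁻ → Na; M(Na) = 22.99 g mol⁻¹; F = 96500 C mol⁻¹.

21200 s

n(Na) = m/M = 223 / 22.99 = 9.700 mol.
Each Na atom requires 1 electron, so n(e⁻) = 1 × 9.700 = 9.700 mol.
Q = n(e⁻)·F = 9.700 × 96500 = 936000 C.
t = Q/I = 936000 / 44.10 A = 21230 s.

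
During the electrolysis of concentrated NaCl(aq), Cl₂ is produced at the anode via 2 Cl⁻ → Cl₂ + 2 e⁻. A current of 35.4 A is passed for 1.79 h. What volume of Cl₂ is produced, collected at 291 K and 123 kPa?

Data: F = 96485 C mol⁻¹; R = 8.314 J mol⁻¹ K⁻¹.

Q = I·t = 35.40 A × 6444.0 s = 228100 C.
n(e⁻) = Q/F = 228100 / 96485 = 2.364 mol.
2 electrons are transferred per Cl₂ molecule, so n(Cl₂) = 2.364 / 2 = 1.182 mol.
V = nRT/P = (1.182 × 8.314 × 291) / (123 × 10³ Pa) = 0.0233 m³ = 23.3 L.

23.3 L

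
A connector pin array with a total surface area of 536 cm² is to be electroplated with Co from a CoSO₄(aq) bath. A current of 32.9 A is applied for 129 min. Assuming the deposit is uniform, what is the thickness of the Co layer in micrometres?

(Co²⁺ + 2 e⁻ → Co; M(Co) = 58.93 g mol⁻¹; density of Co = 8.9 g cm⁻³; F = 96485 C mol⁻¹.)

Q = I·t = 32.90 × 7740.0 = 254600 C; n(e⁻) = 2.639 mol.
n(Co) = n(e⁻)/2 = 1.320 mol, so m = 1.320 × 58.93 = 77.76 g.
Volume = m/ρ = 77.76 / 8.9 = 8.738 cm³.
Thickness = V/A = 8.738 / 536 = 0.0163 cm = 163 μm.

163 μm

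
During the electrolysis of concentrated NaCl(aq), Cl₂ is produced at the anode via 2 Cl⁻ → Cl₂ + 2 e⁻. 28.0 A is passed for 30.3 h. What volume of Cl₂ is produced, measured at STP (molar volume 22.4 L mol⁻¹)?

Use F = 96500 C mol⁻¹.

Q = I·t = 28.00 A × 109080 s = 3054000 C.
n(e⁻) = Q/F = 3054000 / 96500 = 31.65 mol.
2 electrons are transferred per Cl₂ molecule, so n(Cl₂) = 31.65 / 2 = 15.83 mol.
V = n × V_m = 15.83 × 22.4 = 354 L.

354 L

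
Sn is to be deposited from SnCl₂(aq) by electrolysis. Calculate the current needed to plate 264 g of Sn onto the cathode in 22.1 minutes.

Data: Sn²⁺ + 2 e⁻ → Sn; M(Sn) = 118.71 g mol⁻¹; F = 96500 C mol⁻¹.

n(Sn) = 264 / 118.71 = 2.224 mol.
n(e⁻) = 2 × 2.224 = 4.448 mol.
Q = n(e⁻)·F = 4.448 × 96500 = 429200 C.
I = Q/t = 429200 / 1326.0 s = 324 A.

324 A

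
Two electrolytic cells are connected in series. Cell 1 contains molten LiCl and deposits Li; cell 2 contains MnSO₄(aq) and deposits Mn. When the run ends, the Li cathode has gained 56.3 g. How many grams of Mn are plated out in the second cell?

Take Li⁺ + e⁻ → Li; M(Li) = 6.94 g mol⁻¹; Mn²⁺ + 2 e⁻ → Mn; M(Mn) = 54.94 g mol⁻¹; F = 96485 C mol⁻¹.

n(Li) = 56.3 / 6.94 = 8.112 mol.
Since Li⁺ + e⁻ → Li, n(e⁻) passed = 1 × 8.112 = 8.112 mol.
Cells in series carry the same charge, so the same 8.112 mol of electrons passes through cell 2.
Mn²⁺ + 2 e⁻ → Mn, so n(Mn) = 8.112 / 2 = 4.056 mol.
m(Mn) = 4.056 × 54.94 = 223 g.

223 g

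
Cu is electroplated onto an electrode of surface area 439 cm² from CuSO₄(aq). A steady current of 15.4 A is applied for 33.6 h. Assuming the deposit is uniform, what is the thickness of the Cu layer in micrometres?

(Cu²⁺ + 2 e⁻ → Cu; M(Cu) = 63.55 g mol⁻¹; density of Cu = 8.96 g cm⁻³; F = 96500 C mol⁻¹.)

Q = I·t = 15.40 × 120960 = 1863000 C; n(e⁻) = 19.30 mol.
n(Cu) = n(e⁻)/2 = 9.652 mol, so m = 9.652 × 63.55 = 613.4 g.
Volume = m/ρ = 613.4 / 8.96 = 68.46 cm³.
Thickness = V/A = 68.46 / 439 = 0.156 cm = 1560 μm.

1560 μm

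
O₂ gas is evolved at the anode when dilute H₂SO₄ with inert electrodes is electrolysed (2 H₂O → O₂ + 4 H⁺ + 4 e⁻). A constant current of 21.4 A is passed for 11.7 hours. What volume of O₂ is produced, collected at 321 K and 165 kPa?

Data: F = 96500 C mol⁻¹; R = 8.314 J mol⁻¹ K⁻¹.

37.8 L

Q = I·t = 21.40 A × 42120 s = 901400 C.
n(e⁻) = Q/F = 901400 / 96500 = 9.341 mol.
4 electrons are transferred per O₂ molecule, so n(O₂) = 9.341 / 4 = 2.335 mol.
V = nRT/P = (2.335 × 8.314 × 321) / (165 × 10³ Pa) = 0.0378 m³ = 37.8 L.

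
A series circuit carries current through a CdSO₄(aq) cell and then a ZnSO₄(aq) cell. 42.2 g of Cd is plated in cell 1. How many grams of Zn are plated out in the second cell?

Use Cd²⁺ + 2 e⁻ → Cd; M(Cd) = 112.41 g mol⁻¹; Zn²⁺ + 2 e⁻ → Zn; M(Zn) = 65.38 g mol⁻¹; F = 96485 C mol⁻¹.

24.5 g

n(Cd) = 42.2 / 112.41 = 0.3754 mol.
Since Cd²⁺ + 2 e⁻ → Cd, n(e⁻) passed = 2 × 0.3754 = 0.7508 mol.
Cells in series carry the same charge, so the same 0.7508 mol of electrons passes through cell 2.
Zn²⁺ + 2 e⁻ → Zn, so n(Zn) = 0.7508 / 2 = 0.3754 mol.
m(Zn) = 0.3754 × 65.38 = 24.5 g.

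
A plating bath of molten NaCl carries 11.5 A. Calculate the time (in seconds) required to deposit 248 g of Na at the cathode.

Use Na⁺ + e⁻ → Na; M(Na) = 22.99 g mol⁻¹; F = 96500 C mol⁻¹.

90500 s

n(Na) = m/M = 248 / 22.99 = 10.79 mol.
Each Na atom requires 1 electron, so n(e⁻) = 1 × 10.79 = 10.79 mol.
Q = n(e⁻)·F = 10.79 × 96500 = 1041000 C.
t = Q/I = 1041000 / 11.50 A = 90520 s.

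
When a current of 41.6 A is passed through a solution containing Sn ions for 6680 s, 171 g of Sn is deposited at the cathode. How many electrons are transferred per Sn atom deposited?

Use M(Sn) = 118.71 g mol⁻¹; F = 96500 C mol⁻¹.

Q = I·t = 41.60 A × 6680.0 s = 277900 C, so n(e⁻) = 277900/96500 = 2.880 mol.
n(Sn) deposited = 171 / 118.71 = 1.440 mol.
Electrons per atom = n(e⁻)/n(Sn) = 2.880 / 1.440 = 2.00 ≈ 2, so the ion is Sn²⁺.

2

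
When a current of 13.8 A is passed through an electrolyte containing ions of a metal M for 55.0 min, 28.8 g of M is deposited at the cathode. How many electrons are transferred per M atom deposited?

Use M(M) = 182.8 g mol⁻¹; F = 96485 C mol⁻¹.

3

Q = I·t = 13.80 A × 3300.0 s = 45540 C, so n(e⁻) = 45540/96485 = 0.4720 mol.
n(M) deposited = 28.8 / 182.8 = 0.1575 mol.
Electrons per atom = n(e⁻)/n(M) = 0.4720 / 0.1575 = 3.00 ≈ 3, so the ion is M³⁺.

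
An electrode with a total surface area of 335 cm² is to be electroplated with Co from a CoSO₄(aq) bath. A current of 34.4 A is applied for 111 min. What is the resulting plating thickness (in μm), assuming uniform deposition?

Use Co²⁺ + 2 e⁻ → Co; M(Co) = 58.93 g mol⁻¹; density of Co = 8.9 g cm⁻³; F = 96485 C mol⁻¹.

Q = I·t = 34.40 × 6660.0 = 229100 C; n(e⁻) = 2.375 mol.
n(Co) = n(e⁻)/2 = 1.187 mol, so m = 1.187 × 58.93 = 69.96 g.
Volume = m/ρ = 69.96 / 8.9 = 7.861 cm³.
Thickness = V/A = 7.861 / 335 = 0.0235 cm = 235 μm.

235 μm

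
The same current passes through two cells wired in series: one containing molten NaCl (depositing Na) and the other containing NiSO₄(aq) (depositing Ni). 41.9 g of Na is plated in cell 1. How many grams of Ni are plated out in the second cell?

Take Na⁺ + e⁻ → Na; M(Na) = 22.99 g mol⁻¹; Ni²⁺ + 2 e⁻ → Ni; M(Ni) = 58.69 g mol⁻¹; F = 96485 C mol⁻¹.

53.5 g

n(Na) = 41.9 / 22.99 = 1.823 mol.
Since Na⁺ + e⁻ → Na, n(e⁻) passed = 1 × 1.823 = 1.823 mol.
Cells in series carry the same charge, so the same 1.823 mol of electrons passes through cell 2.
Ni²⁺ + 2 e⁻ → Ni, so n(Ni) = 1.823 / 2 = 0.9113 mol.
m(Ni) = 0.9113 × 58.69 = 53.5 g.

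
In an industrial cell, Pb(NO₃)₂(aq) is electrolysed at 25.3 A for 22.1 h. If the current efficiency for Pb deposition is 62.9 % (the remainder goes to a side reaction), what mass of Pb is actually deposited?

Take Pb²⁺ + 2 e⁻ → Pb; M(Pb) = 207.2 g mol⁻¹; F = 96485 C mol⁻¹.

Q = I·t = 25.30 × 79560 = 2013000 C.
n(e⁻) = 2013000/96485 = 20.86 mol; theoretically n(Pb) = 20.86/2 = 10.43 mol, m_theo = 2161 g.
At 62.9 % efficiency, m_actual = 0.629 × 2161 = 1360 g.

1360 g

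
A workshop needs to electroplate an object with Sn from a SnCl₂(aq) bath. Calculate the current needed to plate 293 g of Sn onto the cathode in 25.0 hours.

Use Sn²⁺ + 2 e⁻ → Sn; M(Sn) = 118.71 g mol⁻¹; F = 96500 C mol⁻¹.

n(Sn) = 293 / 118.71 = 2.468 mol.
n(e⁻) = 2 × 2.468 = 4.936 mol.
Q = n(e⁻)·F = 4.936 × 96500 = 476400 C.
I = Q/t = 476400 / 90000 s = 5.29 A.

5.29 A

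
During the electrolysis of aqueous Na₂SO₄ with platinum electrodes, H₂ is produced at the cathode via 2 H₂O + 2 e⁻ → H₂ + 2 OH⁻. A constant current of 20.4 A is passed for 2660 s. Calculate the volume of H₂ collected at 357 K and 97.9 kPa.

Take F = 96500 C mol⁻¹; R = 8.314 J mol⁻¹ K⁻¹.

Q = I·t = 20.40 A × 2660.0 s = 54260 C.
n(e⁻) = Q/F = 54260 / 96500 = 0.5623 mol.
2 electrons are transferred per H₂ molecule, so n(H₂) = 0.5623 / 2 = 0.2812 mol.
V = nRT/P = (0.2812 × 8.314 × 357) / (97.9 × 10³ Pa) = 0.00852 m³ = 8.52 L.

8.52 L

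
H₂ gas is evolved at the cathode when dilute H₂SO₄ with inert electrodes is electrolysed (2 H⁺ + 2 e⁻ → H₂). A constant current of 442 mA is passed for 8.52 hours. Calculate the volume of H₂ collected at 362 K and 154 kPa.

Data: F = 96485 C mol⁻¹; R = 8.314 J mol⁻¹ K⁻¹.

1.37 L

Q = I·t = 0.4420 A × 30672 s = 13560 C.
n(e⁻) = Q/F = 13560 / 96485 = 0.1405 mol.
2 electrons are transferred per H₂ molecule, so n(H₂) = 0.1405 / 2 = 0.07025 mol.
V = nRT/P = (0.07025 × 8.314 × 362) / (154 × 10³ Pa) = 0.00137 m³ = 1.37 L.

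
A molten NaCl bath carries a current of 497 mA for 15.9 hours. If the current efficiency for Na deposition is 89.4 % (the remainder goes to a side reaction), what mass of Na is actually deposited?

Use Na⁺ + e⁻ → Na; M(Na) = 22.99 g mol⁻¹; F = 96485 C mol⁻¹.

6.06 g

Q = I·t = 0.4970 × 57240 = 28450 C.
n(e⁻) = 28450/96485 = 0.2948 mol; theoretically n(Na) = 0.2948/1 = 0.2948 mol, m_theo = 6.779 g.
At 89.4 % efficiency, m_actual = 0.894 × 6.779 = 6.06 g.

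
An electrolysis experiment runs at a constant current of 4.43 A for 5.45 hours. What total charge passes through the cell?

86900 C

Q = I·t = 4.430 A × 19620 s = 86900 C.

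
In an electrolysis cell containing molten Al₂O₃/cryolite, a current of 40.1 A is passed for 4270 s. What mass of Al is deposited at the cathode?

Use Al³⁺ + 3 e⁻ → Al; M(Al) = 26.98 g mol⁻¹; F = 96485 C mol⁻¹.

16.0 g

Q = I·t = 40.10 A × 4270.0 s = 171200 C.
n(e⁻) = Q/F = 171200 / 96485 = 1.775 mol.
Al³⁺ + 3 e⁻ → Al, so n(Al) = n(e⁻)/3 = 0.5915 mol.
m = n·M = 0.5915 × 26.98 = 16.0 g.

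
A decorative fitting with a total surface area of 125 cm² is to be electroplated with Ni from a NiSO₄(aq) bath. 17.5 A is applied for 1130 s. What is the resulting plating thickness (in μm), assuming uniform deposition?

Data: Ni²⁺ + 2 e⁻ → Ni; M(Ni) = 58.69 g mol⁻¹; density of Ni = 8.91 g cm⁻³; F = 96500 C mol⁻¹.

54.0 μm

Q = I·t = 17.50 × 1130.0 = 19780 C; n(e⁻) = 0.2049 mol.
n(Ni) = n(e⁻)/2 = 0.1025 mol, so m = 0.1025 × 58.69 = 6.013 g.
Volume = m/ρ = 6.013 / 8.91 = 0.6749 cm³.
Thickness = V/A = 0.6749 / 125 = 0.00540 cm = 54.0 μm.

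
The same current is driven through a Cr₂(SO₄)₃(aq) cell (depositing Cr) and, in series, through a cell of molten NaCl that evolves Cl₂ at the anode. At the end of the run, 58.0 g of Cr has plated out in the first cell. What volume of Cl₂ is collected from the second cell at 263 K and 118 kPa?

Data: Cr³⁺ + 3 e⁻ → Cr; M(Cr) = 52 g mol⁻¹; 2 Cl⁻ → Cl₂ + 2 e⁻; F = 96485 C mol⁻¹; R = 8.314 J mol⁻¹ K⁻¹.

31.0 L

n(Cr) = 58.0 / 52 = 1.115 mol, so n(e⁻) = 3 × 1.115 = 3.346 mol.
The cells are in series, so the same 3.346 mol of electrons passes through the second cell.
2 Cl⁻ → Cl₂ + 2 e⁻ — 2 mol e⁻ per mol Cl₂, so n(Cl₂) = 3.346/2 = 1.673 mol.
V = nRT/P = (1.673 × 8.314 × 263) / (118 × 10³) = 0.0310 m³ = 31.0 L.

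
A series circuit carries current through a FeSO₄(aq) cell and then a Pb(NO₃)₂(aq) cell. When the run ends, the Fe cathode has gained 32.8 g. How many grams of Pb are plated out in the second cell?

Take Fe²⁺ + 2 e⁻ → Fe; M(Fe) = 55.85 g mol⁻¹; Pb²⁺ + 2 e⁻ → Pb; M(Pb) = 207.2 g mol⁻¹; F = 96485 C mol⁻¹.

n(Fe) = 32.8 / 55.85 = 0.5873 mol.
Since Fe²⁺ + 2 e⁻ → Fe, n(e⁻) passed = 2 × 0.5873 = 1.175 mol.
Cells in series carry the same charge, so the same 1.175 mol of electrons passes through cell 2.
Pb²⁺ + 2 e⁻ → Pb, so n(Pb) = 1.175 / 2 = 0.5873 mol.
m(Pb) = 0.5873 × 207.2 = 122 g.

122 g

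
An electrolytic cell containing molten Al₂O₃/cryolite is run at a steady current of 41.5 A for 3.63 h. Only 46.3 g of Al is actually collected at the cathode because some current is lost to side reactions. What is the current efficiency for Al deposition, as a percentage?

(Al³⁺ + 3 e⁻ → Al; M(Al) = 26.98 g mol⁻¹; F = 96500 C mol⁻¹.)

Q = I·t = 41.50 × 13068 = 542300 C; n(e⁻) = 542300/96500 = 5.620 mol.
Theoretical n(Al) = n(e⁻)/3 = 1.873 mol, i.e. m_theo = 1.873 × 26.98 = 50.54 g.
Efficiency = m_actual / m_theo = 46.3 / 50.54 = 91.6 %.

91.6 %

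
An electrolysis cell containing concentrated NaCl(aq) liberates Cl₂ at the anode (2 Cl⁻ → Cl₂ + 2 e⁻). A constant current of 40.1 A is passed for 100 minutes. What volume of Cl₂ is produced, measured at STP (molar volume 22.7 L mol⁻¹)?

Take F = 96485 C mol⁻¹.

Q = I·t = 40.10 A × 6000.0 s = 240600 C.
n(e⁻) = Q/F = 240600 / 96485 = 2.494 mol.
2 electrons are transferred per Cl₂ molecule, so n(Cl₂) = 2.494 / 2 = 1.247 mol.
V = n × V_m = 1.247 × 22.7 = 28.3 L.

28.3 L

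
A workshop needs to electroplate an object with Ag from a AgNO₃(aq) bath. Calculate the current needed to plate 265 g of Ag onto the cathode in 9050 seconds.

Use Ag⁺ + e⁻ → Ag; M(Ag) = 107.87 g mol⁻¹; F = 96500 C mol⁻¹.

26.2 A

n(Ag) = 265 / 107.87 = 2.457 mol.
n(e⁻) = 1 × 2.457 = 2.457 mol.
Q = n(e⁻)·F = 2.457 × 96500 = 237100 C.
I = Q/t = 237100 / 9050.0 s = 26.2 A.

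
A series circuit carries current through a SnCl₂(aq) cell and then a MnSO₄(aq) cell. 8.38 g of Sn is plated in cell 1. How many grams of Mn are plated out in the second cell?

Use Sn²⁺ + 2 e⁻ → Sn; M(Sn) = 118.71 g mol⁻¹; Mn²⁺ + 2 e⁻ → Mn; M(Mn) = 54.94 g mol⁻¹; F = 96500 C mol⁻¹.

n(Sn) = 8.38 / 118.71 = 0.07059 mol.
Since Sn²⁺ + 2 e⁻ → Sn, n(e⁻) passed = 2 × 0.07059 = 0.1412 mol.
Cells in series carry the same charge, so the same 0.1412 mol of electrons passes through cell 2.
Mn²⁺ + 2 e⁻ → Mn, so n(Mn) = 0.1412 / 2 = 0.07059 mol.
m(Mn) = 0.07059 × 54.94 = 3.88 g.

3.88 g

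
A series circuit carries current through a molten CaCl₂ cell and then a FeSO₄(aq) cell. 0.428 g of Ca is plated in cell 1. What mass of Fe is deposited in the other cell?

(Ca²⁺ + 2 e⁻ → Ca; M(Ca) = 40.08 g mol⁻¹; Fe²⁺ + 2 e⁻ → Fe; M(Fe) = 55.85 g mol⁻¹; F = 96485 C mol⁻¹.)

0.596 g

n(Ca) = 0.428 / 40.08 = 0.01068 mol.
Since Ca²⁺ + 2 e⁻ → Ca, n(e⁻) passed = 2 × 0.01068 = 0.02136 mol.
Cells in series carry the same charge, so the same 0.02136 mol of electrons passes through cell 2.
Fe²⁺ + 2 e⁻ → Fe, so n(Fe) = 0.02136 / 2 = 0.01068 mol.
m(Fe) = 0.01068 × 55.85 = 0.596 g.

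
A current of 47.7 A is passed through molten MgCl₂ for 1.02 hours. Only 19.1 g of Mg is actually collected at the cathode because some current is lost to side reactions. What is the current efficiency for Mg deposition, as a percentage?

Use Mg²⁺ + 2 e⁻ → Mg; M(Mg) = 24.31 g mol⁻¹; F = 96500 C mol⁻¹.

Q = I·t = 47.70 × 3672.0 = 175200 C; n(e⁻) = 175200/96500 = 1.815 mol.
Theoretical n(Mg) = n(e⁻)/2 = 0.9075 mol, i.e. m_theo = 0.9075 × 24.31 = 22.06 g.
Efficiency = m_actual / m_theo = 19.1 / 22.06 = 86.6 %.

86.6 %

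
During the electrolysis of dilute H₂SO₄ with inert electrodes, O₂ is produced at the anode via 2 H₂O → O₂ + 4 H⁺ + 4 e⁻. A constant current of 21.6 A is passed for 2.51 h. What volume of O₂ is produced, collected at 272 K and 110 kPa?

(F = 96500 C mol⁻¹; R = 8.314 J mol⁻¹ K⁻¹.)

10.4 L

Q = I·t = 21.60 A × 9036.0 s = 195200 C.
n(e⁻) = Q/F = 195200 / 96500 = 2.023 mol.
4 electrons are transferred per O₂ molecule, so n(O₂) = 2.023 / 4 = 0.5056 mol.
V = nRT/P = (0.5056 × 8.314 × 272) / (110 × 10³ Pa) = 0.0104 m³ = 10.4 L.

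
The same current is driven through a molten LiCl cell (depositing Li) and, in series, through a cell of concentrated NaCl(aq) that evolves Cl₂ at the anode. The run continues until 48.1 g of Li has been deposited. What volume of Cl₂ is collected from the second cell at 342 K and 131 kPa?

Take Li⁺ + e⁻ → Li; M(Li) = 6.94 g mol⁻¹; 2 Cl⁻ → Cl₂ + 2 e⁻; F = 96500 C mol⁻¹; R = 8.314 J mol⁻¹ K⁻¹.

n(Li) = 48.1 / 6.94 = 6.931 mol, so n(e⁻) = 1 × 6.931 = 6.931 mol.
The cells are in series, so the same 6.931 mol of electrons passes through the second cell.
2 Cl⁻ → Cl₂ + 2 e⁻ — 2 mol e⁻ per mol Cl₂, so n(Cl₂) = 6.931/2 = 3.465 mol.
V = nRT/P = (3.465 × 8.314 × 342) / (131 × 10³) = 0.0752 m³ = 75.2 L.

75.2 L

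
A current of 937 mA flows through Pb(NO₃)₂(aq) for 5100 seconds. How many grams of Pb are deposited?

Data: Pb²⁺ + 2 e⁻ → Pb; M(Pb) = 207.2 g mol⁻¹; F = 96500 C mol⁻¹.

Q = I·t = 0.9370 A × 5100.0 s = 4779 C.
n(e⁻) = Q/F = 4779 / 96500 = 0.04952 mol.
Pb²⁺ + 2 e⁻ → Pb, so n(Pb) = n(e⁻)/2 = 0.02476 mol.
m = n·M = 0.02476 × 207.2 = 5.13 g.

5.13 g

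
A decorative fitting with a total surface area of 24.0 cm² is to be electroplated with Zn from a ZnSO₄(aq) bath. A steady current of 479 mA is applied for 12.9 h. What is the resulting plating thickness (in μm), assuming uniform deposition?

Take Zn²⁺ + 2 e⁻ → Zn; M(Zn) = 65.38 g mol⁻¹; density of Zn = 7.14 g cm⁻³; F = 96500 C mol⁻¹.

Q = I·t = 0.4790 × 46440 = 22240 C; n(e⁻) = 0.2305 mol.
n(Zn) = n(e⁻)/2 = 0.1153 mol, so m = 0.1153 × 65.38 = 7.536 g.
Volume = m/ρ = 7.536 / 7.14 = 1.055 cm³.
Thickness = V/A = 1.055 / 24.0 = 0.0440 cm = 440 μm.

440 μm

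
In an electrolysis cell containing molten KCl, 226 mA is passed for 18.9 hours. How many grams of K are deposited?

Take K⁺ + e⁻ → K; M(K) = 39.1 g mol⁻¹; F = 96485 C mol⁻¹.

Q = I·t = 0.2260 A × 68040 s = 15380 C.
n(e⁻) = Q/F = 15380 / 96485 = 0.1594 mol.
K⁺ + e⁻ → K, so n(K) = n(e⁻)/1 = 0.1594 mol.
m = n·M = 0.1594 × 39.1 = 6.23 g.

6.23 g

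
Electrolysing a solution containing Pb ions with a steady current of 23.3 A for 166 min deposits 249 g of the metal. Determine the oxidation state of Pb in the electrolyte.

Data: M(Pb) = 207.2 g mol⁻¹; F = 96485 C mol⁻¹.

Q = I·t = 23.30 A × 9960.0 s = 232100 C, so n(e⁻) = 232100/96485 = 2.405 mol.
n(Pb) deposited = 249 / 207.2 = 1.202 mol.
Electrons per atom = n(e⁻)/n(Pb) = 2.405 / 1.202 = 2.00 ≈ 2, so the ion is Pb²⁺.

+2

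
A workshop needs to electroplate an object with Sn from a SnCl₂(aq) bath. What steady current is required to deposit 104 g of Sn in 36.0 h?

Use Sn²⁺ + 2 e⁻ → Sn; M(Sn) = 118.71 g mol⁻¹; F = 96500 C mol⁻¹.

n(Sn) = 104 / 118.71 = 0.8761 mol.
n(e⁻) = 2 × 0.8761 = 1.752 mol.
Q = n(e⁻)·F = 1.752 × 96500 = 169100 C.
I = Q/t = 169100 / 129600 s = 1.30 A.

1.30 A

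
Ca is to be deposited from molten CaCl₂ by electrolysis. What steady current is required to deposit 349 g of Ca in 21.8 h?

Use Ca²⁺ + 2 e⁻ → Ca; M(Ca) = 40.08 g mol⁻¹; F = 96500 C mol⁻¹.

n(Ca) = 349 / 40.08 = 8.708 mol.
n(e⁻) = 2 × 8.708 = 17.42 mol.
Q = n(e⁻)·F = 17.42 × 96500 = 1681000 C.
I = Q/t = 1681000 / 78480 s = 21.4 A.

21.4 A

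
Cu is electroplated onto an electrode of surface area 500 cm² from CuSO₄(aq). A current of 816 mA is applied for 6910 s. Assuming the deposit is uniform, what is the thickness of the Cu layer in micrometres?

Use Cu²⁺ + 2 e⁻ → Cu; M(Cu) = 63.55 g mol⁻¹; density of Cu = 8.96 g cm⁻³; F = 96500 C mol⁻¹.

Q = I·t = 0.8160 × 6910.0 = 5639 C; n(e⁻) = 0.05843 mol.
n(Cu) = n(e⁻)/2 = 0.02922 mol, so m = 0.02922 × 63.55 = 1.857 g.
Volume = m/ρ = 1.857 / 8.96 = 0.2072 cm³.
Thickness = V/A = 0.2072 / 500 = 4.14 × 10⁻⁴ cm = 4.14 μm.

4.14 μm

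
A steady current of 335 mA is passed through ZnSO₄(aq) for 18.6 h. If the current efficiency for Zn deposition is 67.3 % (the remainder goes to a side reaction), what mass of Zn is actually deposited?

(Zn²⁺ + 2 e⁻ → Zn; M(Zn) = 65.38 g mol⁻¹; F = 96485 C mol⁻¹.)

5.11 g

Q = I·t = 0.3350 × 66960 = 22430 C.
n(e⁻) = 22430/96485 = 0.2325 mol; theoretically n(Zn) = 0.2325/2 = 0.1162 mol, m_theo = 7.600 g.
At 67.3 % efficiency, m_actual = 0.673 × 7.600 = 5.11 g.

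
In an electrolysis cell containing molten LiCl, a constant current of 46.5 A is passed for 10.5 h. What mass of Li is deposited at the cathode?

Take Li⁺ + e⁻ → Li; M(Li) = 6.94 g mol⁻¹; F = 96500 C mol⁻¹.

Q = I·t = 46.50 A × 37800 s = 1758000 C.
n(e⁻) = Q/F = 1758000 / 96500 = 18.21 mol.
Li⁺ + e⁻ → Li, so n(Li) = n(e⁻)/1 = 18.21 mol.
m = n·M = 18.21 × 6.94 = 126 g.

126 g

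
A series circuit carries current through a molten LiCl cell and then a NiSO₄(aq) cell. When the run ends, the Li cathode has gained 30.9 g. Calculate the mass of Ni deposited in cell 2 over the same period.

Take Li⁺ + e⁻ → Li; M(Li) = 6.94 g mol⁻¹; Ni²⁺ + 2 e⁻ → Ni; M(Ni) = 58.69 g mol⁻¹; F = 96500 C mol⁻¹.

131 g

n(Li) = 30.9 / 6.94 = 4.452 mol.
Since Li⁺ + e⁻ → Li, n(e⁻) passed = 1 × 4.452 = 4.452 mol.
Cells in series carry the same charge, so the same 4.452 mol of electrons passes through cell 2.
Ni²⁺ + 2 e⁻ → Ni, so n(Ni) = 4.452 / 2 = 2.226 mol.
m(Ni) = 2.226 × 58.69 = 131 g.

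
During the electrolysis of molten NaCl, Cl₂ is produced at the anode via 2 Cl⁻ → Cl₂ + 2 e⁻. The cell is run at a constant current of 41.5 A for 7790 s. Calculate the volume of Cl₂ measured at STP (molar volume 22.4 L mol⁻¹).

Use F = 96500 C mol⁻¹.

37.5 L

Q = I·t = 41.50 A × 7790.0 s = 323300 C.
n(e⁻) = Q/F = 323300 / 96500 = 3.350 mol.
2 electrons are transferred per Cl₂ molecule, so n(Cl₂) = 3.350 / 2 = 1.675 mol.
V = n × V_m = 1.675 × 22.4 = 37.5 L.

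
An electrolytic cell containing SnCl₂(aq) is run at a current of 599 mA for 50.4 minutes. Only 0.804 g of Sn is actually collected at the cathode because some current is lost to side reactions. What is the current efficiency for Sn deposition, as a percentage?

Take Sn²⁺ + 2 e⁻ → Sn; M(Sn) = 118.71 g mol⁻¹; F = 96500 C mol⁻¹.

Q = I·t = 0.5990 × 3024.0 = 1811 C; n(e⁻) = 1811/96500 = 0.01877 mol.
Theoretical n(Sn) = n(e⁻)/2 = 0.009385 mol, i.e. m_theo = 0.009385 × 118.71 = 1.114 g.
Efficiency = m_actual / m_theo = 0.804 / 1.114 = 72.2 %.

72.2 %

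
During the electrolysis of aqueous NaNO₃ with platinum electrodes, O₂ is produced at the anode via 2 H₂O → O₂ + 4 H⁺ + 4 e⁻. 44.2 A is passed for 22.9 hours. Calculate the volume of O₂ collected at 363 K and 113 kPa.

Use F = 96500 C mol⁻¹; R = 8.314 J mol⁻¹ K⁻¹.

252 L

Q = I·t = 44.20 A × 82440 s = 3644000 C.
n(e⁻) = Q/F = 3644000 / 96500 = 37.76 mol.
4 electrons are transferred per O₂ molecule, so n(O₂) = 37.76 / 4 = 9.440 mol.
V = nRT/P = (9.440 × 8.314 × 363) / (113 × 10³ Pa) = 0.252 m³ = 252 L.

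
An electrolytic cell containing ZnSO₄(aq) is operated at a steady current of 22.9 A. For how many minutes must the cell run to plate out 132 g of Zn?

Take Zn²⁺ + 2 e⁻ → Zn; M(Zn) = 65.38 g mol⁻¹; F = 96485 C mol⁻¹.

n(Zn) = m/M = 132 / 65.38 = 2.019 mol.
Each Zn atom requires 2 electrons, so n(e⁻) = 2 × 2.019 = 4.038 mol.
Q = n(e⁻)·F = 4.038 × 96485 = 389600 C.
t = Q/I = 389600 / 22.90 A = 17010 s = 284 min.

284 min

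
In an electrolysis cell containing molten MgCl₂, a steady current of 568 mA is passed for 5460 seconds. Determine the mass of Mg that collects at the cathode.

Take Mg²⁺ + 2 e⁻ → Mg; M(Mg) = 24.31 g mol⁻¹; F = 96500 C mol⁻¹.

0.391 g

Q = I·t = 0.5680 A × 5460.0 s = 3101 C.
n(e⁻) = Q/F = 3101 / 96500 = 0.03214 mol.
Mg²⁺ + 2 e⁻ → Mg, so n(Mg) = n(e⁻)/2 = 0.01607 mol.
m = n·M = 0.01607 × 24.31 = 0.391 g.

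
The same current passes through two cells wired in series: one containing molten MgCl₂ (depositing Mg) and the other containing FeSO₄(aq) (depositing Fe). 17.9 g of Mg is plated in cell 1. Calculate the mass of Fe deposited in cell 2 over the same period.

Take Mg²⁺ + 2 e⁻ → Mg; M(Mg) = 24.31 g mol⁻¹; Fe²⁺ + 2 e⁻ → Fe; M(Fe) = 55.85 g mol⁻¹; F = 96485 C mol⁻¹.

n(Mg) = 17.9 / 24.31 = 0.7363 mol.
Since Mg²⁺ + 2 e⁻ → Mg, n(e⁻) passed = 2 × 0.7363 = 1.473 mol.
Cells in series carry the same charge, so the same 1.473 mol of electrons passes through cell 2.
Fe²⁺ + 2 e⁻ → Fe, so n(Fe) = 1.473 / 2 = 0.7363 mol.
m(Fe) = 0.7363 × 55.85 = 41.1 g.

41.1 g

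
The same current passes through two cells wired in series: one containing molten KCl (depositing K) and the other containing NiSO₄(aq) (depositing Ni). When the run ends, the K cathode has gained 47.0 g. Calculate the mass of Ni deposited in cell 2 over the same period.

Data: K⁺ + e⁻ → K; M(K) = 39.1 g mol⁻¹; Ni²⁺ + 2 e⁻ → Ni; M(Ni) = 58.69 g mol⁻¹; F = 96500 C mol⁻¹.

n(K) = 47.0 / 39.1 = 1.202 mol.
Since K⁺ + e⁻ → K, n(e⁻) passed = 1 × 1.202 = 1.202 mol.
Cells in series carry the same charge, so the same 1.202 mol of electrons passes through cell 2.
Ni²⁺ + 2 e⁻ → Ni, so n(Ni) = 1.202 / 2 = 0.6010 mol.
m(Ni) = 0.6010 × 58.69 = 35.3 g.

35.3 g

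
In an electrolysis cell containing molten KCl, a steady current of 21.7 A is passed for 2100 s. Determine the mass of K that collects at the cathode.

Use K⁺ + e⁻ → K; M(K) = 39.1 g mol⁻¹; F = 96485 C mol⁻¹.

18.5 g

Q = I·t = 21.70 A × 2100.0 s = 45570 C.
n(e⁻) = Q/F = 45570 / 96485 = 0.4723 mol.
K⁺ + e⁻ → K, so n(K) = n(e⁻)/1 = 0.4723 mol.
m = n·M = 0.4723 × 39.1 = 18.5 g.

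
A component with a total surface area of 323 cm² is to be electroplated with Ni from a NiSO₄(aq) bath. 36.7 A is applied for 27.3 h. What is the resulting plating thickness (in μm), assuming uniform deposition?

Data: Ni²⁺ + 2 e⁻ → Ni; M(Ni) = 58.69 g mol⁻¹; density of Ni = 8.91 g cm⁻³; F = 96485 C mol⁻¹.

3810 μm

Q = I·t = 36.70 × 98280 = 3607000 C; n(e⁻) = 37.38 mol.
n(Ni) = n(e⁻)/2 = 18.69 mol, so m = 18.69 × 58.69 = 1097 g.
Volume = m/ρ = 1097 / 8.91 = 123.1 cm³.
Thickness = V/A = 123.1 / 323 = 0.381 cm = 3810 μm.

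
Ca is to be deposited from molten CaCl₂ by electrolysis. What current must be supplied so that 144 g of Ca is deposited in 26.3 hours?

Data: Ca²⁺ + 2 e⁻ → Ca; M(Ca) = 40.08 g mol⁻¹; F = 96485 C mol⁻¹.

n(Ca) = 144 / 40.08 = 3.593 mol.
n(e⁻) = 2 × 3.593 = 7.186 mol.
Q = n(e⁻)·F = 7.186 × 96485 = 693300 C.
I = Q/t = 693300 / 94680 s = 7.32 A.

7.32 A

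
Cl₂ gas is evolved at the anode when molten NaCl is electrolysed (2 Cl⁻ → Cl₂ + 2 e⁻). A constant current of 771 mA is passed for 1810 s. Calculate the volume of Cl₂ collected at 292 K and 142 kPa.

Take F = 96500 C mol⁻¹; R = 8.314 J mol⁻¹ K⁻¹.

0.124 L

Q = I·t = 0.7710 A × 1810.0 s = 1396 C.
n(e⁻) = Q/F = 1396 / 96500 = 0.01446 mol.
2 electrons are transferred per Cl₂ molecule, so n(Cl₂) = 0.01446 / 2 = 0.007231 mol.
V = nRT/P = (0.007231 × 8.314 × 292) / (142 × 10³ Pa) = 1.24 × 10⁻⁴ m³ = 0.124 L.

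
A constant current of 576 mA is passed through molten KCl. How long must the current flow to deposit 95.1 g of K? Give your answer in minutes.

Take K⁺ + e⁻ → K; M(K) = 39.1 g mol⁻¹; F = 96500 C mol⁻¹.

6790 min

n(K) = m/M = 95.1 / 39.1 = 2.432 mol.
Each K atom requires 1 electron, so n(e⁻) = 1 × 2.432 = 2.432 mol.
Q = n(e⁻)·F = 2.432 × 96500 = 234700 C.
t = Q/I = 234700 / 0.5760 A = 407500 s = 6790 min.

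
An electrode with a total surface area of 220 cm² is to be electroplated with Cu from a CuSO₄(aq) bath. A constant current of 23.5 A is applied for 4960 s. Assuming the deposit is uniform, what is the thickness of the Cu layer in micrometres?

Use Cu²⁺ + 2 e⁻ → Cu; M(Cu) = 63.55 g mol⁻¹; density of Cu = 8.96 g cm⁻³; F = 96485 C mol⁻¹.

195 μm

Q = I·t = 23.50 × 4960.0 = 116600 C; n(e⁻) = 1.208 mol.
n(Cu) = n(e⁻)/2 = 0.6040 mol, so m = 0.6040 × 63.55 = 38.39 g.
Volume = m/ρ = 38.39 / 8.96 = 4.284 cm³.
Thickness = V/A = 4.284 / 220 = 0.0195 cm = 195 μm.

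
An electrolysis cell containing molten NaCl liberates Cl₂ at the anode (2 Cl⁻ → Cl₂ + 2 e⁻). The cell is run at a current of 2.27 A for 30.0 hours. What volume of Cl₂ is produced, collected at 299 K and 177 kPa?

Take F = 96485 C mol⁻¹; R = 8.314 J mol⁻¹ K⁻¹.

Q = I·t = 2.270 A × 108000 s = 245200 C.
n(e⁻) = Q/F = 245200 / 96485 = 2.541 mol.
2 electrons are transferred per Cl₂ molecule, so n(Cl₂) = 2.541 / 2 = 1.270 mol.
V = nRT/P = (1.270 × 8.314 × 299) / (177 × 10³ Pa) = 0.0178 m³ = 17.8 L.

17.8 L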